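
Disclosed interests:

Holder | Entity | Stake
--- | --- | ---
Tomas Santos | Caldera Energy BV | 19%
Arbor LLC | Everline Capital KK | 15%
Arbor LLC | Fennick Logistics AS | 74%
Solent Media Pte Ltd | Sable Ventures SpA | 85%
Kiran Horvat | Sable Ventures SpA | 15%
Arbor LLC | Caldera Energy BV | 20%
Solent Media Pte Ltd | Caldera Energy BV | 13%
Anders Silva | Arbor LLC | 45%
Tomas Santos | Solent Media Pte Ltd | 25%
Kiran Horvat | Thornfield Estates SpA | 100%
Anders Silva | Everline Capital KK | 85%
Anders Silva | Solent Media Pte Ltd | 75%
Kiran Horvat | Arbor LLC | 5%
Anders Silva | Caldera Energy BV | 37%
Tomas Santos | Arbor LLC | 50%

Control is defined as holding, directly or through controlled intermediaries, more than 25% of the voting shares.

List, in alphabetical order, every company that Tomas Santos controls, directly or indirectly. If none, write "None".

Arbor LLC, Caldera Energy BV, Fennick Logistics AS

Tomas holds 50% of Arbor, so Tomas controls Arbor.
Arbor and Tomas together hold 20% + 19% = 39% of Caldera, so Tomas controls Caldera.
Arbor holds 74% of Fennick, so Tomas controls Fennick.
No other company's threshold is met.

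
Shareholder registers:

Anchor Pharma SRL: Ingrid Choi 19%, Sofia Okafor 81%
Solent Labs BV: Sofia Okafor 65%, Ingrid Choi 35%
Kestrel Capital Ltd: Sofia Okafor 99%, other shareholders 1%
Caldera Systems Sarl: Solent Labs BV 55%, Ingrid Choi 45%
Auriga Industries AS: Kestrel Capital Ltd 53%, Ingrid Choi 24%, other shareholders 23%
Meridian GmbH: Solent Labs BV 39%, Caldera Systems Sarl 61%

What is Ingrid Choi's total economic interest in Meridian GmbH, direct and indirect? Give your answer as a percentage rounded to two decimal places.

52.84%

Ingrid reaches Meridian along 3 paths.
Via Solent: 35% × 39% = 13.65%.
Via Solent → Caldera: 35% × 55% × 61% = 11.7425%.
Via Caldera: 45% × 61% = 27.45%.
Total: 13.65% + 11.7425% + 27.45% = 52.8425%.
Rounded: 52.84%.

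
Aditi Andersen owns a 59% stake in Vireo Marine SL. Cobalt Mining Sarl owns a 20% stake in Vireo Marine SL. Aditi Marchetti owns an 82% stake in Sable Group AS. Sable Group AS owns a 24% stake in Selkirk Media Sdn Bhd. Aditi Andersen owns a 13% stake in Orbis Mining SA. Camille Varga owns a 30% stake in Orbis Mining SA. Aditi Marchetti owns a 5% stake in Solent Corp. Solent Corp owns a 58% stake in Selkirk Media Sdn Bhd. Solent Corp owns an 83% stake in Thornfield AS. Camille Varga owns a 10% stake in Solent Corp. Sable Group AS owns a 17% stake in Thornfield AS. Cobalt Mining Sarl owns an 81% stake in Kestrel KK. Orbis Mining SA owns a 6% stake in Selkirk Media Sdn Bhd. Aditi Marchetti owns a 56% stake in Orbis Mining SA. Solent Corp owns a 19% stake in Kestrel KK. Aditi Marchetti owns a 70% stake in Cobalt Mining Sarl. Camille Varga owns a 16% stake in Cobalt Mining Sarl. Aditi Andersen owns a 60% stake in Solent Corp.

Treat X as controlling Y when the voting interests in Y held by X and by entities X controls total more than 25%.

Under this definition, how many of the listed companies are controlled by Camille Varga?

1

Camille holds 30% of Orbis, so Camille controls Orbis.
No other company's threshold is met.
Camille controls 1 company.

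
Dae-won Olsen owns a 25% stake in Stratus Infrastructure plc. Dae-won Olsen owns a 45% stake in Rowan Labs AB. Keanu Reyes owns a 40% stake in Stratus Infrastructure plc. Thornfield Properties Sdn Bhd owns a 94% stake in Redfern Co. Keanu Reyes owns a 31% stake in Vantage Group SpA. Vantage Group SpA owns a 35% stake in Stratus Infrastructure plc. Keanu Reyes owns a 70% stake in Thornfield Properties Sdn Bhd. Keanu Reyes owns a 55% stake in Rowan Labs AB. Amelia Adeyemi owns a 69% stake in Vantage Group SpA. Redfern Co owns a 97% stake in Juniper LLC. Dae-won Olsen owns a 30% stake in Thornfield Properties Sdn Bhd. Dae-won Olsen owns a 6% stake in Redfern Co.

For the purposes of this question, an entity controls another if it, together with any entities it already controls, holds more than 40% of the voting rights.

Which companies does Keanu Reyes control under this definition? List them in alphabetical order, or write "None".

Juniper LLC, Redfern Co, Rowan Labs AB, Thornfield Properties Sdn Bhd

Keanu holds 70% of Thornfield, so Keanu controls Thornfield.
Keanu holds 55% of Rowan, so Keanu controls Rowan.
Thornfield holds 94% of Redfern, so Keanu controls Redfern.
Redfern holds 97% of Juniper, so Keanu controls Juniper.
No other company's threshold is met.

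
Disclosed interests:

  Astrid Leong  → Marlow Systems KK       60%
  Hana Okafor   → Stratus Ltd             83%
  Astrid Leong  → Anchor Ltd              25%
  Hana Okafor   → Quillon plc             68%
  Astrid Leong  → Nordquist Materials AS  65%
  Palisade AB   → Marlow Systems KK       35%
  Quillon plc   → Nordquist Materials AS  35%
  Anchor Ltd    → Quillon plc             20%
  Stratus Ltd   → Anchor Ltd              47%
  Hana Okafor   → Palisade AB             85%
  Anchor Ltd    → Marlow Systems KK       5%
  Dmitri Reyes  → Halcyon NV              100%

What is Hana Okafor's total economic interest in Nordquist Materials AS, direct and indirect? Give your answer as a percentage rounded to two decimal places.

26.53%

Hana reaches Nordquist along 2 paths.
Via Stratus → Anchor → Quillon: 83% × 47% × 20% × 35% = 2.7307%.
Via Quillon: 68% × 35% = 23.8%.
Total: 2.7307% + 23.8% = 26.5307%.
Rounded: 26.53%.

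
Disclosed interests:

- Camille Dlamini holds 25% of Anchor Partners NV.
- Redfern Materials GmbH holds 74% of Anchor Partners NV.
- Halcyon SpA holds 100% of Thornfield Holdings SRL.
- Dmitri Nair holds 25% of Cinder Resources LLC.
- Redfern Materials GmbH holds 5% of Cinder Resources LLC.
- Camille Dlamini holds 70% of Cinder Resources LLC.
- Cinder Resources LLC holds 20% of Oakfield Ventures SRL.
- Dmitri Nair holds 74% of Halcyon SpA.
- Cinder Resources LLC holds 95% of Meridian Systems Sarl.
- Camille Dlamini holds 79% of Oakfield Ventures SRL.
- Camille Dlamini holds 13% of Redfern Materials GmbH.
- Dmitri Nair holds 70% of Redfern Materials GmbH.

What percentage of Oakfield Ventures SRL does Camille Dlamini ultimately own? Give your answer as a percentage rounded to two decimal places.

Camille reaches Oakfield along 3 paths.
Via Cinder: 70% × 20% = 14%.
Via Redfern → Cinder: 13% × 5% × 20% = 0.13%.
Direct stake: 79% = 79%.
Total: 14% + 0.13% + 79% = 93.13%.

93.13%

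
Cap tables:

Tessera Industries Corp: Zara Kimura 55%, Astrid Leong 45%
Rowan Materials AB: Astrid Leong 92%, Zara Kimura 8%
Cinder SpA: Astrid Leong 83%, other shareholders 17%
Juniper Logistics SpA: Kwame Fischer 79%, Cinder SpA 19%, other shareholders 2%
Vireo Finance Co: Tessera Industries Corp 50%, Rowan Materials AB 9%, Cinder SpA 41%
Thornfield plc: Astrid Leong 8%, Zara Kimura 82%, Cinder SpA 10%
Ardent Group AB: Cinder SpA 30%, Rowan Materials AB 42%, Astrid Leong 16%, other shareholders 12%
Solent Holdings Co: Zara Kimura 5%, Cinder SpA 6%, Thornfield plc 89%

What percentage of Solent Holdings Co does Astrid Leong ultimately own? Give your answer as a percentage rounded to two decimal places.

19.49%

Astrid reaches Solent along 3 paths.
Via Cinder: 83% × 6% = 4.98%.
Via Thornfield: 8% × 89% = 7.12%.
Via Cinder → Thornfield: 83% × 10% × 89% = 7.387%.
Total: 4.98% + 7.12% + 7.387% = 19.487%.
Rounded: 19.49%.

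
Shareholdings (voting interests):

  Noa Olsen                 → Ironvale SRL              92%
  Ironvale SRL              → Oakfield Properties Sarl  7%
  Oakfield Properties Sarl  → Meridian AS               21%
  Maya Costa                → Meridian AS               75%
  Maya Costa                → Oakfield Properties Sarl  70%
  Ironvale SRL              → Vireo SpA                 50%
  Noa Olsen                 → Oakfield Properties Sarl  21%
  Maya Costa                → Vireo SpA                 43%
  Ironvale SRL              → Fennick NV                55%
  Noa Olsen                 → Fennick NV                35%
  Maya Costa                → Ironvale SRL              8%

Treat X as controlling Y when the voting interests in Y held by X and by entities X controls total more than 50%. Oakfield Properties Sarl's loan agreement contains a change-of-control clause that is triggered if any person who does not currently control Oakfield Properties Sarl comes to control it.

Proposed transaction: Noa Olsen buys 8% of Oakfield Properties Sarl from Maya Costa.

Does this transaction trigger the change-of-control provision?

The purchase adds only to Noa's holdings (Maya's stake shrinks), so Noa is the only person who could newly come to control Oakfield.
Noa holds 92% of Ironvale, so Noa controls Ironvale.
Noa and Ironvale together hold 35% + 55% = 90% of Fennick, so Noa controls Fennick.
In Oakfield, Noa's side holds only 21% + 7% = 28%, not > 50%.
So before the transaction, Noa does not control Oakfield.
After the purchase, Noa's direct stake in Oakfield rises to 21% + 8% = 29%, and Maya's stake falls to 62%.
After the transaction, Noa's side holds 29% + 7% = 36% of Oakfield, not > 50%, so Noa still does not control Oakfield.
No new person acquires control, so the clause is not triggered.

No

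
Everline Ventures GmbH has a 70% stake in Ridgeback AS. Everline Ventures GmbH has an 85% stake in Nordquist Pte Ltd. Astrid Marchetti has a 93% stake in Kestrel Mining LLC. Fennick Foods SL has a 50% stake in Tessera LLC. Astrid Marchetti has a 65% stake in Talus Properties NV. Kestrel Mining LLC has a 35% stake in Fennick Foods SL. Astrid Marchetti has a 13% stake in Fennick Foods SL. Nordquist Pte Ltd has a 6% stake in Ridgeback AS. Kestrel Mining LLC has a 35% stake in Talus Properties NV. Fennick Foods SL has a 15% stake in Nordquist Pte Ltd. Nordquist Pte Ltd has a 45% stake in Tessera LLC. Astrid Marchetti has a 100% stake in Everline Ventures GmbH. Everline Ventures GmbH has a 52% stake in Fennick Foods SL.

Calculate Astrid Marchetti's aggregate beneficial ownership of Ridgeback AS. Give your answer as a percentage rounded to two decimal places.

75.98%

Astrid reaches Ridgeback along 5 paths.
Via Everline: 100% × 70% = 70%.
Via Kestrel → Fennick → Nordquist: 93% × 35% × 15% × 6% = 0.29295%.
Via Everline → Fennick → Nordquist: 100% × 52% × 15% × 6% = 0.468%.
Via Fennick → Nordquist: 13% × 15% × 6% = 0.117%.
Via Everline → Nordquist: 100% × 85% × 6% = 5.1%.
Total: 70% + 0.29295% + 0.468% + 0.117% + 5.1% = 75.97795%.
Rounded: 75.98%.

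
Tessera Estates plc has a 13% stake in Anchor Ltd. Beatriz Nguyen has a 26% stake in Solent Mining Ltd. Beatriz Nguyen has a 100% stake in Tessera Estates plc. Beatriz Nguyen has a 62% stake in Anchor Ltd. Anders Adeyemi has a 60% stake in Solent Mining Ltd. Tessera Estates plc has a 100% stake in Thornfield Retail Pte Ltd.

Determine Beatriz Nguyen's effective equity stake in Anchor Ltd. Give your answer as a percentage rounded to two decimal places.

75.00%

Beatriz reaches Anchor along 2 paths.
Via Tessera: 100% × 13% = 13%.
Direct stake: 62% = 62%.
Total: 13% + 62% = 75%.
Rounded: 75.00%.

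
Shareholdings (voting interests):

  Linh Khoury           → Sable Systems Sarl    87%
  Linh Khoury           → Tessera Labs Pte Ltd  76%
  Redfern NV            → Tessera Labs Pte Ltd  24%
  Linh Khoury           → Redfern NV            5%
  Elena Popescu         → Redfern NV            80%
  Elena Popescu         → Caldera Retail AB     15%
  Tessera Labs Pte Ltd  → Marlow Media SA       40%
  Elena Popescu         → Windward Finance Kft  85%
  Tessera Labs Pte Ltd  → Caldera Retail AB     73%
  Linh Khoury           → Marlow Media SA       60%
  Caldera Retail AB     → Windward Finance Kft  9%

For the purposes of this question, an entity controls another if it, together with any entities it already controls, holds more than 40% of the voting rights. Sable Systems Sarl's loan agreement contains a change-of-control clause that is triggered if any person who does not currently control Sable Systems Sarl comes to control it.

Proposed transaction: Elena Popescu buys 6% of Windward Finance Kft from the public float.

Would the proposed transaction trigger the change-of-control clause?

No

The purchase changes only Elena's holdings, so Elena is the only person who could newly come to control Sable.
Elena holds 80% of Redfern, so Elena controls Redfern.
Elena holds 85% of Windward, so Elena controls Windward.
Neither Elena nor any entity Elena controls holds any voting interest in Sable.
So before the transaction, Elena does not control Sable.
After the purchase, Elena's direct stake in Windward rises to 85% + 6% = 91%.
Elena holds 91% of Windward, so Elena controls Windward.
After the transaction, neither Elena nor any entity Elena controls holds a voting interest in Sable, so Elena still does not control it.
No new person acquires control, so the clause is not triggered.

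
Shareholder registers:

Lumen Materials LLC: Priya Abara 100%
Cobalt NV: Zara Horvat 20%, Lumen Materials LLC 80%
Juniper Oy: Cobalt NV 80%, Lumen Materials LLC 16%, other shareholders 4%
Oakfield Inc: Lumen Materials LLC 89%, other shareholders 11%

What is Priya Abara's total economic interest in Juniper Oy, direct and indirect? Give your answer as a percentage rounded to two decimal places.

80.00%

Priya reaches Juniper along 2 paths.
Via Lumen → Cobalt: 100% × 80% × 80% = 64%.
Via Lumen: 100% × 16% = 16%.
Total: 64% + 16% = 80%.
Rounded: 80.00%.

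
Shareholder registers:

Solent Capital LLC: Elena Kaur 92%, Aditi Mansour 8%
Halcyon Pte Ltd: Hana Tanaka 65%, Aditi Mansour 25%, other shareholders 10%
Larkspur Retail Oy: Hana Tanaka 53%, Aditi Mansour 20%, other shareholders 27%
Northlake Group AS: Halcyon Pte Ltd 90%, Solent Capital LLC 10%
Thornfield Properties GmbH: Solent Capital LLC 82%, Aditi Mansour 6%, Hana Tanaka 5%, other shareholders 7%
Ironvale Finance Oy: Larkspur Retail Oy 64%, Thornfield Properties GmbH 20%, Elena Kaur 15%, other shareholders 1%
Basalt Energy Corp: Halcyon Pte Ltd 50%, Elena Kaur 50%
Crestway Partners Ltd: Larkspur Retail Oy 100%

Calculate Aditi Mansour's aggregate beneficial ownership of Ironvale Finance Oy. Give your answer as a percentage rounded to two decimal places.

Aditi reaches Ironvale along 3 paths.
Via Larkspur: 20% × 64% = 12.8%.
Via Solent → Thornfield: 8% × 82% × 20% = 1.312%.
Via Thornfield: 6% × 20% = 1.2%.
Total: 12.8% + 1.312% + 1.2% = 15.312%.
Rounded: 15.31%.

15.31%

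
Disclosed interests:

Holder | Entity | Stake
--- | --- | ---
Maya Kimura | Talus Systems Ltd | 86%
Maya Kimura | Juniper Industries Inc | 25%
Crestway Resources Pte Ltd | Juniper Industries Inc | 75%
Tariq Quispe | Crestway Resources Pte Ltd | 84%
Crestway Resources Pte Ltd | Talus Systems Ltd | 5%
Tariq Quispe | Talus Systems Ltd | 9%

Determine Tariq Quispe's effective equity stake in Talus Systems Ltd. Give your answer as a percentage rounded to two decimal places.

Tariq reaches Talus along 2 paths.
Direct stake: 9% = 9%.
Via Crestway: 84% × 5% = 4.2%.
Total: 9% + 4.2% = 13.2%.
Rounded: 13.20%.

13.20%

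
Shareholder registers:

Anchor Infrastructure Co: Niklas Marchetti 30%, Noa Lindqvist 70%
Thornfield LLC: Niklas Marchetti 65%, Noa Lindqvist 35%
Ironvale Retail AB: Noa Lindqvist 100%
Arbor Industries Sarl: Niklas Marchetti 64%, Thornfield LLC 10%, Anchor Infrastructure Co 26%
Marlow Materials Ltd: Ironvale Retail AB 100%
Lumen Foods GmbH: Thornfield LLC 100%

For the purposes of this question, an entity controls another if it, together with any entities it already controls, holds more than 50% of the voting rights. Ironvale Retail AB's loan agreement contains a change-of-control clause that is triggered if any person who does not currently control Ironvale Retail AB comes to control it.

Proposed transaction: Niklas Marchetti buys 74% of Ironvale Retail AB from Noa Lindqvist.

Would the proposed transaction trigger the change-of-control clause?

Yes

The purchase adds only to Niklas's holdings (Noa's stake shrinks), so Niklas is the only person who could newly come to control Ironvale.
Niklas holds 65% of Thornfield, so Niklas controls Thornfield.
Niklas and Thornfield together hold 64% + 10% = 74% of Arbor, so Niklas controls Arbor.
Thornfield holds 100% of Lumen, so Niklas controls Lumen.
Neither Niklas nor any entity Niklas controls holds any voting interest in Ironvale.
So before the transaction, Niklas does not control Ironvale.
After the purchase, Niklas holds 74% of Ironvale directly, and Noa's stake falls to 26%.
Niklas holds 74% of Ironvale, so Niklas controls Ironvale.
Niklas did not control Ironvale before and does after, so the clause is triggered.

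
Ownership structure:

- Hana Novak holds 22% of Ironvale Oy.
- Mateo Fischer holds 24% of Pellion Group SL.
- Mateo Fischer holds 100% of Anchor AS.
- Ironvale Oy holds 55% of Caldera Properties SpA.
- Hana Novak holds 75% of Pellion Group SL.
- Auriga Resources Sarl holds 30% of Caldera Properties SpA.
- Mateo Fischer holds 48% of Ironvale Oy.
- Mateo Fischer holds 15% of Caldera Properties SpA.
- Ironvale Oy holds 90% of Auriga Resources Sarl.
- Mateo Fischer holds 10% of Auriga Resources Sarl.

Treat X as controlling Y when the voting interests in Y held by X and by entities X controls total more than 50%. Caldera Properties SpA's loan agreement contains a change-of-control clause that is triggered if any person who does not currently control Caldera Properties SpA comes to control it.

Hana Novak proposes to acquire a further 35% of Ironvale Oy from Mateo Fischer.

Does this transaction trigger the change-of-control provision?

Yes

The purchase adds only to Hana's holdings (Mateo's stake shrinks), so Hana is the only person who could newly come to control Caldera.
Hana holds 75% of Pellion, so Hana controls Pellion.
Neither Hana nor any entity Hana controls holds any voting interest in Caldera.
So before the transaction, Hana does not control Caldera.
After the purchase, Hana's direct stake in Ironvale rises to 22% + 35% = 57%, and Mateo's stake falls to 13%.
Hana holds 57% of Ironvale, so Hana controls Ironvale.
Ironvale holds 90% of Auriga, so Hana controls Auriga.
Ironvale and Auriga together hold 55% + 30% = 85% of Caldera, so Hana controls Caldera.
Hana did not control Caldera before and does after, so the clause is triggered.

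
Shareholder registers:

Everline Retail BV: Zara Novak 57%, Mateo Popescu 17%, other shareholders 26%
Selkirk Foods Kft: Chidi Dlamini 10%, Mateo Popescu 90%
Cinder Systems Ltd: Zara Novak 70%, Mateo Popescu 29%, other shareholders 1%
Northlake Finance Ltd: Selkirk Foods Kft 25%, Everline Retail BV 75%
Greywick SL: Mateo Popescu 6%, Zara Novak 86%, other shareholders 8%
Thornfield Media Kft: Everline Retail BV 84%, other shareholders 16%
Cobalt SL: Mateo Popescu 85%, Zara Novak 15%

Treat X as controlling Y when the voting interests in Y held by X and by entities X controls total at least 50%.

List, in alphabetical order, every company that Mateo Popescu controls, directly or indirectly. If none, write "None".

Mateo holds 90% of Selkirk, so Mateo controls Selkirk.
Mateo holds 85% of Cobalt, so Mateo controls Cobalt.
No other company's threshold is met.

Cobalt SL, Selkirk Foods Kft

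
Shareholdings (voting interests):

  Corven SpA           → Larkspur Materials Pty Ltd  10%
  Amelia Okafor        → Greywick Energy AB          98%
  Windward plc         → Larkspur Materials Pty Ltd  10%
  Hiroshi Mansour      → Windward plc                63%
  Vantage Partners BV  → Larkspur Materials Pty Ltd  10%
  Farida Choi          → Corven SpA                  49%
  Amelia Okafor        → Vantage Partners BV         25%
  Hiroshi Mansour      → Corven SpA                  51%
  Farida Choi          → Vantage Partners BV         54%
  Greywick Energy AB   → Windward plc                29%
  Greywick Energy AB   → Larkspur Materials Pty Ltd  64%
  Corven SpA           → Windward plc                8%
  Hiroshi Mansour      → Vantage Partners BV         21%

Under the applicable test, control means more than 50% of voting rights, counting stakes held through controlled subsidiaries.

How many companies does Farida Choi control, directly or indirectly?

1

Farida holds 54% of Vantage, so Farida controls Vantage.
No other company's threshold is met.
Farida controls 1 company.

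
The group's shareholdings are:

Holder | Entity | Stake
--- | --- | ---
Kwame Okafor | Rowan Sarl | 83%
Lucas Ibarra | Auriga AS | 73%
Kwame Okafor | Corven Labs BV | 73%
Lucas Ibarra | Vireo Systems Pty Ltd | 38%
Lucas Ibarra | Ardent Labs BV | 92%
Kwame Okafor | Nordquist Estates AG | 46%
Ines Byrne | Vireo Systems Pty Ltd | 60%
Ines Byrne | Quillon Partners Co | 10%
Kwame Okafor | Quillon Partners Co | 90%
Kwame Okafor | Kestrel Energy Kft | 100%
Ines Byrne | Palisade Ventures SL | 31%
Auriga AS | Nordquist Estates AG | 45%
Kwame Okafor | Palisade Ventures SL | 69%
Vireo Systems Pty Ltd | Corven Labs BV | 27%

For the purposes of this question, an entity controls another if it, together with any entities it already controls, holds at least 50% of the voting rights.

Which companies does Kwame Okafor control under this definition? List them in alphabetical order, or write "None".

Kwame holds 69% of Palisade, so Kwame controls Palisade.
Kwame holds 90% of Quillon, so Kwame controls Quillon.
Kwame holds 73% of Corven, so Kwame controls Corven.
Kwame holds 83% of Rowan, so Kwame controls Rowan.
Kwame holds 100% of Kestrel, so Kwame controls Kestrel.
No other company's threshold is met.

Corven Labs BV, Kestrel Energy Kft, Palisade Ventures SL, Quillon Partners Co, Rowan Sarl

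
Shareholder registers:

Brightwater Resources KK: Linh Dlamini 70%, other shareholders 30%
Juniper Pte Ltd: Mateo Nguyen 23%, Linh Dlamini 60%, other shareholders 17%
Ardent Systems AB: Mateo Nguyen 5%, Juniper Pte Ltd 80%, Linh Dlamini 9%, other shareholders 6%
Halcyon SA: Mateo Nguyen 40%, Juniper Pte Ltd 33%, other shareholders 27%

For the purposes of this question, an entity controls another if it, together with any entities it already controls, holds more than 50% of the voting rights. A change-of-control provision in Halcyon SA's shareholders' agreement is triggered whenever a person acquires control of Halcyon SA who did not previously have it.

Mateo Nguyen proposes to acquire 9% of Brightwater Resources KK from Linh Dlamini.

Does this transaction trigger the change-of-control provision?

The purchase adds only to Mateo's holdings (Linh's stake shrinks), so Mateo is the only person who could newly come to control Halcyon.
Mateo's largest direct stake is 40% in Halcyon, which does not meet the threshold, so Mateo controls no company.
In Halcyon, Mateo's side holds only 40%, not > 50%.
So before the transaction, Mateo does not control Halcyon.
After the purchase, Mateo holds 9% of Brightwater directly, and Linh's stake falls to 61%.
Mateo's side now holds 9% of Brightwater, not > 50%, so Mateo still does not control Brightwater.
After the transaction, Mateo's side holds 40% of Halcyon, not > 50%, so Mateo still does not control Halcyon.
No new person acquires control, so the clause is not triggered.

No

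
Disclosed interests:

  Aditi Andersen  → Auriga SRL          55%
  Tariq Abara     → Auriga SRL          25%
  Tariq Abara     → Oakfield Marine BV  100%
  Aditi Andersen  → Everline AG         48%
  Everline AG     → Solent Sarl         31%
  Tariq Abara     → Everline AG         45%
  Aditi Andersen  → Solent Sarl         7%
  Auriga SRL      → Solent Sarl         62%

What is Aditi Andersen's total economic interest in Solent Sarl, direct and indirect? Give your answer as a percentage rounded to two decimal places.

Aditi reaches Solent along 3 paths.
Via Auriga: 55% × 62% = 34.1%.
Via Everline: 48% × 31% = 14.88%.
Direct stake: 7% = 7%.
Total: 34.1% + 14.88% + 7% = 55.98%.

55.98%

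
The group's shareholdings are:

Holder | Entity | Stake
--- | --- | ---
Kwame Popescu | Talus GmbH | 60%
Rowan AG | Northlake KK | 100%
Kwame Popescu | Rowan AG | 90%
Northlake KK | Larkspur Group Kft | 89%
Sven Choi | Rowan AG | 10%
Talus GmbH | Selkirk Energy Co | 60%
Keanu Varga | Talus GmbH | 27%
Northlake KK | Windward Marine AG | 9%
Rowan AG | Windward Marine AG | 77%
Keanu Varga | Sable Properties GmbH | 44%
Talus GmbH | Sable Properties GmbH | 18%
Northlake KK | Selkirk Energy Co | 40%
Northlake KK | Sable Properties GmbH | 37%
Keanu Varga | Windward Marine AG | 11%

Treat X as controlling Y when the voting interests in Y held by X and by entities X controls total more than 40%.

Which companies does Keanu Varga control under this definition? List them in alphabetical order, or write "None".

Sable Properties GmbH

Keanu holds 44% of Sable, so Keanu controls Sable.
No other company's threshold is met.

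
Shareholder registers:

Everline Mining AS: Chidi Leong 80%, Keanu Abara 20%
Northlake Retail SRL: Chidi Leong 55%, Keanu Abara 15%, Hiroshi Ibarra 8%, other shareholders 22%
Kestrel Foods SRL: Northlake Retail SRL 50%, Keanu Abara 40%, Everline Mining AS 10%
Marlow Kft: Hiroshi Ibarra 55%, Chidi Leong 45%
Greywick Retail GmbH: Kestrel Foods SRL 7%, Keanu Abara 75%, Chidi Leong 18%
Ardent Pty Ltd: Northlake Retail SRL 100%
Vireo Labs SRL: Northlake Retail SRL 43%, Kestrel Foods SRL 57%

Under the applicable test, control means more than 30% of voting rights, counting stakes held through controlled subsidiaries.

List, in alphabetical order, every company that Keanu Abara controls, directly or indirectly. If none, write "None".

Greywick Retail GmbH, Kestrel Foods SRL, Vireo Labs SRL

Keanu holds 40% of Kestrel, so Keanu controls Kestrel.
Kestrel and Keanu together hold 7% + 75% = 82% of Greywick, so Keanu controls Greywick.
Kestrel holds 57% of Vireo, so Keanu controls Vireo.
No other company's threshold is met.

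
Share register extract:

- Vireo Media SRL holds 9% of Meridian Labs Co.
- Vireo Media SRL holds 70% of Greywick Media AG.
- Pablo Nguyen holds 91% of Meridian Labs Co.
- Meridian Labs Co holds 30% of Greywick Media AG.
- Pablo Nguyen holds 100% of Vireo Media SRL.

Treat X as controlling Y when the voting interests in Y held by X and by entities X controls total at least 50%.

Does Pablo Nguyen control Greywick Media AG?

Pablo holds 100% of Vireo, so Pablo controls Vireo.
Vireo and Pablo together hold 9% + 91% = 100% of Meridian, so Pablo controls Meridian.
Meridian and Vireo together hold 30% + 70% = 100% of Greywick, so Pablo controls Greywick.

Yes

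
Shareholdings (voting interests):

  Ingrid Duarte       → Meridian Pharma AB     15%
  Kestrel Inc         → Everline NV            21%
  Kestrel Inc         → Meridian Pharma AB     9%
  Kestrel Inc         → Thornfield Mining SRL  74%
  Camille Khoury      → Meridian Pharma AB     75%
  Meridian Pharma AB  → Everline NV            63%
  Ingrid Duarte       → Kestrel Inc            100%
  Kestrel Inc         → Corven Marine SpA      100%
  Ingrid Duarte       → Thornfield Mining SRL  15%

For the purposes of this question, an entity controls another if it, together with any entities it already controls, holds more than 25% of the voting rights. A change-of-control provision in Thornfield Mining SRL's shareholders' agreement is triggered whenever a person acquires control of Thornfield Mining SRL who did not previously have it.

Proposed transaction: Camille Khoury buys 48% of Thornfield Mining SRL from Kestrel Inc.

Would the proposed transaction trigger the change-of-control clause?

The purchase adds only to Camille's holdings (Kestrel's stake shrinks), so Camille is the only person who could newly come to control Thornfield.
Camille holds 75% of Meridian, so Camille controls Meridian.
Meridian holds 63% of Everline, so Camille controls Everline.
Neither Camille nor any entity Camille controls holds any voting interest in Thornfield.
So before the transaction, Camille does not control Thornfield.
After the purchase, Camille holds 48% of Thornfield directly, and Kestrel's stake falls to 26%.
Camille holds 48% of Thornfield, so Camille controls Thornfield.
Camille did not control Thornfield before and does after, so the clause is triggered.

Yes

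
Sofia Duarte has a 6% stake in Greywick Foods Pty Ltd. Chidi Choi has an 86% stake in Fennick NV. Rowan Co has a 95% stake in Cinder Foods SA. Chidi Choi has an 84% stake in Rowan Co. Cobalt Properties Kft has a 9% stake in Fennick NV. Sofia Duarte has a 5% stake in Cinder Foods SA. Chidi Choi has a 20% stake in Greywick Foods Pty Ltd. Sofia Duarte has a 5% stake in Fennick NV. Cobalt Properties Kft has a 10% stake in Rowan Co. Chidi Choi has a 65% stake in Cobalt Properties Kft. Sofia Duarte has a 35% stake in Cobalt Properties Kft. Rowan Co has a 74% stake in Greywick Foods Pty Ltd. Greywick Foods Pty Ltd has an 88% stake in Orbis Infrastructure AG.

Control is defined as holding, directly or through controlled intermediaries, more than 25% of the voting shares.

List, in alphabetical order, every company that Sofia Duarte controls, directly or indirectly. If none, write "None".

Cobalt Properties Kft

Sofia holds 35% of Cobalt, so Sofia controls Cobalt.
No other company's threshold is met.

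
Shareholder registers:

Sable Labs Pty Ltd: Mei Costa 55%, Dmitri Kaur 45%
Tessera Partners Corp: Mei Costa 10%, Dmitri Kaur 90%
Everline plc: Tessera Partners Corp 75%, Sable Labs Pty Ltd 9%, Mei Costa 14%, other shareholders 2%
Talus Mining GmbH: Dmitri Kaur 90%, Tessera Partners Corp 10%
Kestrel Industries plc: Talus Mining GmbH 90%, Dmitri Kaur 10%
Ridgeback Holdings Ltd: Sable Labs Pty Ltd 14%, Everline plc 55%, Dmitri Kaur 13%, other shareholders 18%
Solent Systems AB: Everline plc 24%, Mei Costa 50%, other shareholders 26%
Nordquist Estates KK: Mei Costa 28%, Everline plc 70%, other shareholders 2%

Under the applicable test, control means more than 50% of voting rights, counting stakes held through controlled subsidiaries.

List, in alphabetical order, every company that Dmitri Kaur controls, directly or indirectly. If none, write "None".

Everline plc, Kestrel Industries plc, Nordquist Estates KK, Ridgeback Holdings Ltd, Talus Mining GmbH, Tessera Partners Corp

Dmitri holds 90% of Tessera, so Dmitri controls Tessera.
Tessera holds 75% of Everline, so Dmitri controls Everline.
Dmitri and Tessera together hold 90% + 10% = 100% of Talus, so Dmitri controls Talus.
Talus and Dmitri together hold 90% + 10% = 100% of Kestrel, so Dmitri controls Kestrel.
Everline and Dmitri together hold 55% + 13% = 68% of Ridgeback, so Dmitri controls Ridgeback.
Everline holds 70% of Nordquist, so Dmitri controls Nordquist.
No other company's threshold is met.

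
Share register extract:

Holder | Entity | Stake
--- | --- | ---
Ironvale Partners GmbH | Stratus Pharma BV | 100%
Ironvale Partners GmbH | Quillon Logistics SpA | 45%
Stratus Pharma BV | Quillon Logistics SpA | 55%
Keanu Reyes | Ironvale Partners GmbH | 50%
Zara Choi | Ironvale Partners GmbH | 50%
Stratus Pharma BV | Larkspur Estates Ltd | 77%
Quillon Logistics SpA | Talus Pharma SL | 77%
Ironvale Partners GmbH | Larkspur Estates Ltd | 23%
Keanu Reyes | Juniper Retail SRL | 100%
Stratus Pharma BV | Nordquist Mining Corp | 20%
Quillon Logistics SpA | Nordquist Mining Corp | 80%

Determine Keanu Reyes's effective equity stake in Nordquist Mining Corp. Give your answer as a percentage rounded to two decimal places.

50.00%

Keanu reaches Nordquist along 3 paths.
Via Ironvale → Stratus: 50% × 100% × 20% = 10%.
Via Ironvale → Stratus → Quillon: 50% × 100% × 55% × 80% = 22%.
Via Ironvale → Quillon: 50% × 45% × 80% = 18%.
Total: 10% + 22% + 18% = 50%.
Rounded: 50.00%.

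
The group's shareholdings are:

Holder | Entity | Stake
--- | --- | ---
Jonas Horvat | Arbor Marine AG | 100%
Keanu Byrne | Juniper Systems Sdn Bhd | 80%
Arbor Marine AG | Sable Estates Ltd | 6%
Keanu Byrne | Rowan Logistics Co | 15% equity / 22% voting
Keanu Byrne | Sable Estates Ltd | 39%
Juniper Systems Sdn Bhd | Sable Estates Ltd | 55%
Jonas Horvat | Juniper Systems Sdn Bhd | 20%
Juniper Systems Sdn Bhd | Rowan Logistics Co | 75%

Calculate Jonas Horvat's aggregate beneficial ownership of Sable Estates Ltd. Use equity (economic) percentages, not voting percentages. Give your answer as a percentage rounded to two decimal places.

Jonas reaches Sable along 2 paths.
Via Arbor: 100% × 6% = 6%.
Via Juniper: 20% × 55% = 11%.
Total: 6% + 11% = 17%.
Rounded: 17.00%.

17.00%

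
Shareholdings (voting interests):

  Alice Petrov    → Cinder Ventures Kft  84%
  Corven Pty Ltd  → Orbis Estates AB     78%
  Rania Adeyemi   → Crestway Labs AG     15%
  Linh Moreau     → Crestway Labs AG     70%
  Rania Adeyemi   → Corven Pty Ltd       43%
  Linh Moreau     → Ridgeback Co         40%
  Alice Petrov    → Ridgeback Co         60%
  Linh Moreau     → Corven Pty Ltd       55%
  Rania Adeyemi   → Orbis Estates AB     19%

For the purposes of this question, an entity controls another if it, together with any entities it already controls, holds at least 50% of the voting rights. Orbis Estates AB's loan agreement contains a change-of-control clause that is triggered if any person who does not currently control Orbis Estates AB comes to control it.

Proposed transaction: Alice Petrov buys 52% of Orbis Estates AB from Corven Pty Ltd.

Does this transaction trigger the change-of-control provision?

Yes

The purchase adds only to Alice's holdings (Corven's stake shrinks), so Alice is the only person who could newly come to control Orbis.
Alice holds 60% of Ridgeback, so Alice controls Ridgeback.
Alice holds 84% of Cinder, so Alice controls Cinder.
Neither Alice nor any entity Alice controls holds any voting interest in Orbis.
So before the transaction, Alice does not control Orbis.
After the purchase, Alice holds 52% of Orbis directly, and Corven's stake falls to 26%.
Alice holds 52% of Orbis, so Alice controls Orbis.
Alice did not control Orbis before and does after, so the clause is triggered.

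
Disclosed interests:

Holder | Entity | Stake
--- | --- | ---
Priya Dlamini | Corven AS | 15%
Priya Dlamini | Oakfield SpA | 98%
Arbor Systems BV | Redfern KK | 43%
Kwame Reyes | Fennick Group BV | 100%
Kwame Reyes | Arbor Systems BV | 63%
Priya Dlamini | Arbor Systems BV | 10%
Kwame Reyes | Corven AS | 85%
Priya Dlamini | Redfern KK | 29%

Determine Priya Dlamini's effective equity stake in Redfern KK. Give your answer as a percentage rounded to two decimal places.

33.30%

Priya reaches Redfern along 2 paths.
Via Arbor: 10% × 43% = 4.3%.
Direct stake: 29% = 29%.
Total: 4.3% + 29% = 33.3%.
Rounded: 33.30%.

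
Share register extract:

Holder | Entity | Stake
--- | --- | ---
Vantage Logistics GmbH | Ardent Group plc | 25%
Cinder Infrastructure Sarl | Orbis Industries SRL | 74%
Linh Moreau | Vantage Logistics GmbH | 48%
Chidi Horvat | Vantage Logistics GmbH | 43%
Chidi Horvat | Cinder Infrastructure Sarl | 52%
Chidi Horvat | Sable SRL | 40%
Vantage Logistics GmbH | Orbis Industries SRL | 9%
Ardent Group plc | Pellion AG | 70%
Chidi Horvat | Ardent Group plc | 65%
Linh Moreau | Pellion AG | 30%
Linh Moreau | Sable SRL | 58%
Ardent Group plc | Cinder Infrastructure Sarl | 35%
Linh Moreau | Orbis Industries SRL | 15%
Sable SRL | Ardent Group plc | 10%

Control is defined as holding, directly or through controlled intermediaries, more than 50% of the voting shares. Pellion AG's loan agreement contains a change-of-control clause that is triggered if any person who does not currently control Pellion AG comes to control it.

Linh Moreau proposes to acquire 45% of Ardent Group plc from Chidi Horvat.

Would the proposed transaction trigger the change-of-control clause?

The purchase adds only to Linh's holdings (Chidi's stake shrinks), so Linh is the only person who could newly come to control Pellion.
Linh holds 58% of Sable, so Linh controls Sable.
In Pellion, Linh's side holds only 30%, not > 50%.
So before the transaction, Linh does not control Pellion.
After the purchase, Linh holds 45% of Ardent directly, and Chidi's stake falls to 20%.
Sable and Linh together hold 10% + 45% = 55% of Ardent, so Linh controls Ardent.
Linh and Ardent together hold 30% + 70% = 100% of Pellion, so Linh controls Pellion.
Linh did not control Pellion before and does after, so the clause is triggered.

Yes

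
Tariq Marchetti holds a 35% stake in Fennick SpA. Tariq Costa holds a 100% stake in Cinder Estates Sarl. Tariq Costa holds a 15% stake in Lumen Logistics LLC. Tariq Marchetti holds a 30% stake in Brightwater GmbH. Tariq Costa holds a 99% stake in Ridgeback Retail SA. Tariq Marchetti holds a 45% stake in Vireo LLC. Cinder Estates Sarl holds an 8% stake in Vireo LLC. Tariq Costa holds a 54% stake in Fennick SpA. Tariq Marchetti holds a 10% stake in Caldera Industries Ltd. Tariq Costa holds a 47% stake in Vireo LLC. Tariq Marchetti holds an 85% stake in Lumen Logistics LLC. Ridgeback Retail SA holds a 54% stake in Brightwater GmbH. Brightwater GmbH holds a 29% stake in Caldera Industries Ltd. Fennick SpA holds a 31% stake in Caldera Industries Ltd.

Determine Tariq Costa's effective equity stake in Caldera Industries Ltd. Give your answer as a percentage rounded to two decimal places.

Tariq Costa reaches Caldera along 2 paths.
Via Fennick: 54% × 31% = 16.74%.
Via Ridgeback → Brightwater: 99% × 54% × 29% = 15.5034%.
Total: 16.74% + 15.5034% = 32.2434%.
Rounded: 32.24%.

32.24%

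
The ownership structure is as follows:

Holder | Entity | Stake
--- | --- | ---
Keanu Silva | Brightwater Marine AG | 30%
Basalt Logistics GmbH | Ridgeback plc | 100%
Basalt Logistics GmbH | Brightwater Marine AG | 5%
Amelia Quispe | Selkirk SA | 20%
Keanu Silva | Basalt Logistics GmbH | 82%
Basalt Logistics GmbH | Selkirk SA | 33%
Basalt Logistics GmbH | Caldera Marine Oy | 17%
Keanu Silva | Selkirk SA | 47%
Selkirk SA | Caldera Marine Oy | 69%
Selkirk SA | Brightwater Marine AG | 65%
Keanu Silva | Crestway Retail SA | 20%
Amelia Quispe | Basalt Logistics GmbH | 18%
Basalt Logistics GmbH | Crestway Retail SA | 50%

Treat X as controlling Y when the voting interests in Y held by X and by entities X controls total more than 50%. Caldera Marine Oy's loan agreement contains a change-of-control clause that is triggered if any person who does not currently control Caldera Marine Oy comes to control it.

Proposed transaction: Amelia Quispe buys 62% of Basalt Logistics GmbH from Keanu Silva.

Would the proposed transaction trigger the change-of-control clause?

Yes

The purchase adds only to Amelia's holdings (Keanu's stake shrinks), so Amelia is the only person who could newly come to control Caldera.
Amelia's largest direct stake is 20% in Selkirk, which does not meet the threshold, so Amelia controls no company.
Neither Amelia nor any entity Amelia controls holds any voting interest in Caldera.
So before the transaction, Amelia does not control Caldera.
After the purchase, Amelia's direct stake in Basalt rises to 18% + 62% = 80%, and Keanu's stake falls to 20%.
Amelia holds 80% of Basalt, so Amelia controls Basalt.
Basalt and Amelia together hold 33% + 20% = 53% of Selkirk, so Amelia controls Selkirk.
Selkirk and Basalt together hold 69% + 17% = 86% of Caldera, so Amelia controls Caldera.
Amelia did not control Caldera before and does after, so the clause is triggered.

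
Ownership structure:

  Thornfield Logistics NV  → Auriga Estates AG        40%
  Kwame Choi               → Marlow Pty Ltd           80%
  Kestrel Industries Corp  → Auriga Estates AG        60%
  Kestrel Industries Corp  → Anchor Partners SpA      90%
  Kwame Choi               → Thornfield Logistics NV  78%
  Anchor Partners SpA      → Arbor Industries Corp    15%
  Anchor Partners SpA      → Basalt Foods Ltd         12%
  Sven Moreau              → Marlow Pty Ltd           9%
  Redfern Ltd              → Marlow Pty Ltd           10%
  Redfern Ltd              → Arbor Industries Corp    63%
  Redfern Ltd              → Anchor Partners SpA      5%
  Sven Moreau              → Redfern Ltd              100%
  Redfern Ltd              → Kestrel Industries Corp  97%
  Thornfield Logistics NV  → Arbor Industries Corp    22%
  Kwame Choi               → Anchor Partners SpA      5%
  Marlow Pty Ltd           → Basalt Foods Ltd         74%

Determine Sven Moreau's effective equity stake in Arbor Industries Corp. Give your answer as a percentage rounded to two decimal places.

Sven reaches Arbor along 3 paths.
Via Redfern → Anchor: 100% × 5% × 15% = 0.75%.
Via Redfern → Kestrel → Anchor: 100% × 97% × 90% × 15% = 13.095%.
Via Redfern: 100% × 63% = 63%.
Total: 0.75% + 13.095% + 63% = 76.845%.
Rounded: 76.85%.

76.85%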